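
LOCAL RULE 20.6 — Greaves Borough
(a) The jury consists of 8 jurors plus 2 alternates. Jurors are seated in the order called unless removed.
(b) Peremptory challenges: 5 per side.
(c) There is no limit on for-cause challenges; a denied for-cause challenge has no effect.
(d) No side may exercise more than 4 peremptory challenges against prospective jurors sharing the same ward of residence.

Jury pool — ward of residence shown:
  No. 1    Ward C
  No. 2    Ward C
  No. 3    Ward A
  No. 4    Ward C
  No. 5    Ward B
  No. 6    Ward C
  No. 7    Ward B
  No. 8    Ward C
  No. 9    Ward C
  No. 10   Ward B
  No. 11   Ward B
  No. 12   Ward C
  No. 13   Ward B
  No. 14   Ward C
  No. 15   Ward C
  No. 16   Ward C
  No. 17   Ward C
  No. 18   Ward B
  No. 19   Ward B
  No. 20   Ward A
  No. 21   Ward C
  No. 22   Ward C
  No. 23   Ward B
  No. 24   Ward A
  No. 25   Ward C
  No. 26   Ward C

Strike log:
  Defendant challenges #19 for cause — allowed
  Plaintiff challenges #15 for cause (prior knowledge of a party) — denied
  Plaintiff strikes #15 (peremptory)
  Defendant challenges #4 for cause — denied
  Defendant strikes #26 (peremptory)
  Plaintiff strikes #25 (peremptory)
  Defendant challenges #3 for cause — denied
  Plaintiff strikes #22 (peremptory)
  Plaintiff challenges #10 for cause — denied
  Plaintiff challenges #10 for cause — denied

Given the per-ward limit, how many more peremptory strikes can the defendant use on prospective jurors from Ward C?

Defendant peremptories so far: #26 — 1 of 5 used, 4 left overall.
Against Ward C: #26 — 1 used; per-ward cap 4 leaves 3.
Binding limit: min(4, 3) = 3.

3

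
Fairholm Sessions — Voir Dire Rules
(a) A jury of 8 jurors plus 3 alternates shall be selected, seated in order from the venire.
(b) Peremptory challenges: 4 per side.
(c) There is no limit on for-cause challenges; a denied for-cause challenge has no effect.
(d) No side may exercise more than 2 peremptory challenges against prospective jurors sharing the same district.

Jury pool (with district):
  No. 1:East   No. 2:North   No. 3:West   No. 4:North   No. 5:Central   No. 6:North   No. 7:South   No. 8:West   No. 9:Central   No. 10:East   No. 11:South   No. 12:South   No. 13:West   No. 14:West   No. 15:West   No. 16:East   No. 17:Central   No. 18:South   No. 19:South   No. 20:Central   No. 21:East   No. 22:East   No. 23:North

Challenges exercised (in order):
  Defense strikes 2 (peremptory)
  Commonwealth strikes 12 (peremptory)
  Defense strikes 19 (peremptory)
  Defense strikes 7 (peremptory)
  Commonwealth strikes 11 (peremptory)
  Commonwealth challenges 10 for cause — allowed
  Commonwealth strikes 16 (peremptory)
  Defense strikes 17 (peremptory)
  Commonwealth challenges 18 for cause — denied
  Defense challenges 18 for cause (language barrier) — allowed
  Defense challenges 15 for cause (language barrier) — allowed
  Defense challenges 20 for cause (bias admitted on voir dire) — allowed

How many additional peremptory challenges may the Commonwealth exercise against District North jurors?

1

Commonwealth peremptories so far: #12, #11, #16 — 3 of 4 used, 1 left overall.
Against District North: none yet — per-district cap 2 leaves 2.
Binding limit: min(1, 2) = 1.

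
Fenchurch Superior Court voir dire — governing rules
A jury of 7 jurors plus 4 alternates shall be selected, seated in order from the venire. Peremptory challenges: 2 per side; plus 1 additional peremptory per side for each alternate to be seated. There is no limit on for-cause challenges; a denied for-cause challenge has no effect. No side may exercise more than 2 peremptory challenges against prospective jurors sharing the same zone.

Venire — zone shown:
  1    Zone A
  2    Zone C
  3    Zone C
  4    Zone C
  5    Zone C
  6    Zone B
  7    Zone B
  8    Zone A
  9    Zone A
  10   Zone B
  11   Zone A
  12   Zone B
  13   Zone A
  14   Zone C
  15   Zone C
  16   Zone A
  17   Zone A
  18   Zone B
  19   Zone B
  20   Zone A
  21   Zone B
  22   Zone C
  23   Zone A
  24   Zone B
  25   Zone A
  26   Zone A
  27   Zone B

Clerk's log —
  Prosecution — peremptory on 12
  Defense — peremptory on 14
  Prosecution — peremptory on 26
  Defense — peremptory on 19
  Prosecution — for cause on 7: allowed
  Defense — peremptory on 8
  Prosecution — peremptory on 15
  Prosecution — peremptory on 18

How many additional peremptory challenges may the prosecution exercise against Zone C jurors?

1

Prosecution peremptories so far: #12, #26, #15, #18 — 4 of 6 used, 2 left overall.
Against Zone C: #15 — 1 used; per-zone cap 2 leaves 1.
Binding limit: min(2, 1) = 1.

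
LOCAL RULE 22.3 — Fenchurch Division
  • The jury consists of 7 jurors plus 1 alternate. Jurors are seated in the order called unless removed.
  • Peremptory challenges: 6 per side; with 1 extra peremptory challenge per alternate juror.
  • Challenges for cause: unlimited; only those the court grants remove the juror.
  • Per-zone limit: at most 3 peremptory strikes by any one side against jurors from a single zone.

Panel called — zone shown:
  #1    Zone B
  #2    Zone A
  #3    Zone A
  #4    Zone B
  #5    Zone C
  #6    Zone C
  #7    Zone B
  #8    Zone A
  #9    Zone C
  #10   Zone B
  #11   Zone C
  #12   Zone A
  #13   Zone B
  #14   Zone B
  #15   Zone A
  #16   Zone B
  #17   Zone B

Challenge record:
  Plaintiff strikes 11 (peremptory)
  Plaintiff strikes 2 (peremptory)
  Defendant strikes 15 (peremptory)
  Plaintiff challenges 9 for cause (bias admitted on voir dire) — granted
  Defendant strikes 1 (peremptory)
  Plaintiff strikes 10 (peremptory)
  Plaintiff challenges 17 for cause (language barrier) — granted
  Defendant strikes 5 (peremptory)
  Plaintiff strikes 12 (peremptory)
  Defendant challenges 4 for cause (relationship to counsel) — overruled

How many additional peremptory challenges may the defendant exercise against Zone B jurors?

Defendant peremptories so far: #15, #1, #5 — 3 of 7 used, 4 left overall.
Against Zone B: #1 — 1 used; per-zone cap 3 leaves 2.
Binding limit: min(4, 2) = 2.

2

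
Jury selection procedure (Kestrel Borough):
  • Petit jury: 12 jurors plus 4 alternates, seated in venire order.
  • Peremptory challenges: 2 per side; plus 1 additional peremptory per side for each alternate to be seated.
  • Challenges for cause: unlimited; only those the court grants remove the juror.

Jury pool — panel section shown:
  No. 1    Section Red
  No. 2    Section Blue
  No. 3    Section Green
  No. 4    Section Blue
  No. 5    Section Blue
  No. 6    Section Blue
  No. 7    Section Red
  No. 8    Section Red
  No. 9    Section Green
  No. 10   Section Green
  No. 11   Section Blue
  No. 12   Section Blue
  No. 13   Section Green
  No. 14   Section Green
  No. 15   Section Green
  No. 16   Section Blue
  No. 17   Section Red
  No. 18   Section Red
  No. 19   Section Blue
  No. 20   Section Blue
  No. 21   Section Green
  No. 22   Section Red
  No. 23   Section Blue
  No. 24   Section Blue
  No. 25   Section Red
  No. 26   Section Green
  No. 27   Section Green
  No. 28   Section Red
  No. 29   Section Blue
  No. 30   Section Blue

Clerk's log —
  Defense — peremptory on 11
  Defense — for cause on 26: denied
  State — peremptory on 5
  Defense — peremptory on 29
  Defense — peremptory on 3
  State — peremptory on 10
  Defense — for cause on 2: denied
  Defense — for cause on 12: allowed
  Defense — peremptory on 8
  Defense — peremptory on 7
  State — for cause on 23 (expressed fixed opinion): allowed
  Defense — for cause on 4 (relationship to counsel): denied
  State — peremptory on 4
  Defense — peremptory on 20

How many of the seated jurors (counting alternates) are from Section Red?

Removed: #3, #4, #5, #7, #8, #10, #11, #12, #20, #23, #29.
Seated (16 incl. alternates): #1, #2, #6, #9, #13, #14, #15, #16, #17, #18, #19, #21, #22, #24, #25, #26.
Of those, in Section Red: #1, #17, #18, #22, #25 → 5.

5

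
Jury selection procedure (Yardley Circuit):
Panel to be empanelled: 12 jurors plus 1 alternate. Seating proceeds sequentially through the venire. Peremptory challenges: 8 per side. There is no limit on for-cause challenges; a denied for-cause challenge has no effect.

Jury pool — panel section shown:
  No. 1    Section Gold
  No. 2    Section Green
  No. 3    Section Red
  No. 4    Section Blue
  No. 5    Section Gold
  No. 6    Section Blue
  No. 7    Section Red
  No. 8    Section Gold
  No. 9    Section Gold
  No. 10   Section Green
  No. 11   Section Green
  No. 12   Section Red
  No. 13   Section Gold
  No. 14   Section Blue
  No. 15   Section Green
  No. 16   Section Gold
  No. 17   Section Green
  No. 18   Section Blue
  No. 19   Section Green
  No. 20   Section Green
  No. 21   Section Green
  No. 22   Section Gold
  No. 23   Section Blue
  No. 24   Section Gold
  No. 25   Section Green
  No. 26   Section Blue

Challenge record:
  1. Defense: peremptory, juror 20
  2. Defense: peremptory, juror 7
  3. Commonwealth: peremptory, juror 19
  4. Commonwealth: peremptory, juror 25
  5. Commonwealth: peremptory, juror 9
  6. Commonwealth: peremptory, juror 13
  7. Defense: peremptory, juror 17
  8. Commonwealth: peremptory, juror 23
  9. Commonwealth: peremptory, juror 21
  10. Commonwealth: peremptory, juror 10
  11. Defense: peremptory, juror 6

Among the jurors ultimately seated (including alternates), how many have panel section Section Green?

Removed: #6, #7, #9, #10, #13, #17, #19, #20, #21, #23, #25.
Seated (13 incl. alternates): #1, #2, #3, #4, #5, #8, #11, #12, #14, #15, #16, #18, #22.
Of those, in Section Green: #2, #11, #15 → 3.

3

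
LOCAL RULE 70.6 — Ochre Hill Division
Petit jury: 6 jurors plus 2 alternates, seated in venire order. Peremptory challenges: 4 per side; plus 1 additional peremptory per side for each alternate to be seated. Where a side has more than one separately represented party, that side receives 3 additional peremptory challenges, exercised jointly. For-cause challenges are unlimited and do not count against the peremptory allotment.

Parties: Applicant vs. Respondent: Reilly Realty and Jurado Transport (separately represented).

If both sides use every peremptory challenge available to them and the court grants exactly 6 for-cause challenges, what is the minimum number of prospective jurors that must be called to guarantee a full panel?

Seats to fill: 6 + 2 alternates = 8.
Peremptories — Applicant: 4 + 1×2 = 6; Respondent: 4 + 1×2 + 3 = 9; total 15.
For-cause removals: 6.
Minimum venire: 8 + 15 + 6 = 29.

29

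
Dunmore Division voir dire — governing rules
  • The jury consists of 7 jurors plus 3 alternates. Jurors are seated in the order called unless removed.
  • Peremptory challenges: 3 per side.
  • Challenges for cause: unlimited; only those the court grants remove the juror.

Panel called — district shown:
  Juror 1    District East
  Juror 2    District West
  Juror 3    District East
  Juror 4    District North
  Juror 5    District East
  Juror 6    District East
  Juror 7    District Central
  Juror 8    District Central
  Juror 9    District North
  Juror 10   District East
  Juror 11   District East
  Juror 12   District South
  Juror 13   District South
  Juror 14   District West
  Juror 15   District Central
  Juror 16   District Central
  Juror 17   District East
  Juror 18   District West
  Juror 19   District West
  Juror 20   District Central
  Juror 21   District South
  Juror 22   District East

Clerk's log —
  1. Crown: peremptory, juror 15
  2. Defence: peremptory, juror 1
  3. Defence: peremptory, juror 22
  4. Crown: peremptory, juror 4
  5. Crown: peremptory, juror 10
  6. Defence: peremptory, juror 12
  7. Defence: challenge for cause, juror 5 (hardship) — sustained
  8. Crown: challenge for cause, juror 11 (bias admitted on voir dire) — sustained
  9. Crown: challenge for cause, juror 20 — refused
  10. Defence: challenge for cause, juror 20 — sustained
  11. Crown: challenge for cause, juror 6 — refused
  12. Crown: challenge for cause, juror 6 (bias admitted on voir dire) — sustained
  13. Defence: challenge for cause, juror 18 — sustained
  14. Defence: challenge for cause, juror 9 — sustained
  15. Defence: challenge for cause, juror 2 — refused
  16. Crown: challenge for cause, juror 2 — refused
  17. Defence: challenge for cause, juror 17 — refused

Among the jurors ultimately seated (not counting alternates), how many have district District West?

Removed: #1, #4, #5, #6, #9, #10, #11, #12, #15, #18, #20, #22.
Seated jurors 1–7: #2, #3, #7, #8, #13, #14, #16 (alternates #17, #19, #21 not counted).
Of those, in District West: #2, #14 → 2.

2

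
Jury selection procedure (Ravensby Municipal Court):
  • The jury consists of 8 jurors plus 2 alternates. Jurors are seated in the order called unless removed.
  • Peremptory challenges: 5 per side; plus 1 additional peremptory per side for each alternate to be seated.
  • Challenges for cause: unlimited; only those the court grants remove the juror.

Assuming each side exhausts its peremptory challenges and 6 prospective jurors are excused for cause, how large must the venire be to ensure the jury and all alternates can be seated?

Seats to fill: 8 + 2 alternates = 10.
Peremptories: 5 + 1×2 = 7 per side × 2 sides = 14.
For-cause removals: 6.
Minimum venire: 10 + 14 + 6 = 30.

30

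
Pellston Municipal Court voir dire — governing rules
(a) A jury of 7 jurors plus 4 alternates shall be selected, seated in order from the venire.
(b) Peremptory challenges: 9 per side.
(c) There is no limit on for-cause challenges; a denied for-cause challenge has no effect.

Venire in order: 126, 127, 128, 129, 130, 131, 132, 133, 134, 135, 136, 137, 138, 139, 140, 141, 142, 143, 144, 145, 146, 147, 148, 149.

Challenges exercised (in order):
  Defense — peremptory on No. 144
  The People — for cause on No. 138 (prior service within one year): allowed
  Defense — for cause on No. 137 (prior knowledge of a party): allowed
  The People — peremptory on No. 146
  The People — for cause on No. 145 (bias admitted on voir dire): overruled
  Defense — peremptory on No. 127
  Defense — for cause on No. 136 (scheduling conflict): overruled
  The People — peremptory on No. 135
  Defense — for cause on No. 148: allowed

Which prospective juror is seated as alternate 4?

140

Removed: #127, #135, #137, #138, #144, #146, #148. (#136, #145 stay — for-cause denied.)
Seating in order: seats 1–7 → #126, #128, #129, #130, #131, #132, #133; alternates → #134, #136, #139, #140.
So alternate 4 is #140.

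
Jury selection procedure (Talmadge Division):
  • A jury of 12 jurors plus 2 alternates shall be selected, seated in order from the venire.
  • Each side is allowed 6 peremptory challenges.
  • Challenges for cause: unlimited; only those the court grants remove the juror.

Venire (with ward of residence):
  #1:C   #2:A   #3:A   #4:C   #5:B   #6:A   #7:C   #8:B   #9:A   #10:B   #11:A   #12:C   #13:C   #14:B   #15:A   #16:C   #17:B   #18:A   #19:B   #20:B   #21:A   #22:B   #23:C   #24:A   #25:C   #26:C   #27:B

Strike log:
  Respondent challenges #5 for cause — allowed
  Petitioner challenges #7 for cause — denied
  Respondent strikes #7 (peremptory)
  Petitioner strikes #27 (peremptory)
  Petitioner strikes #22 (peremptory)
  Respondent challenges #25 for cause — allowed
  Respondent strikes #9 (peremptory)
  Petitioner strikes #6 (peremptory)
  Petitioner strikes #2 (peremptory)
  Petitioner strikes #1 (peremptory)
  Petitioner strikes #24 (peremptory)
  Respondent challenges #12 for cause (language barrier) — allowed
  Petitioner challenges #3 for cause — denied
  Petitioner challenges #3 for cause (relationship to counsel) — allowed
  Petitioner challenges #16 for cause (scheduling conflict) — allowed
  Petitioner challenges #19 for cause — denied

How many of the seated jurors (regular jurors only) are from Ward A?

4

Removed: #1, #2, #3, #5, #6, #7, #9, #12, #16, #22, #24, #25, #27.
Seated jurors 1–12: #4, #8, #10, #11, #13, #14, #15, #17, #18, #19, #20, #21 (alternates #23, #26 not counted).
Of those, in Ward A: #11, #15, #18, #21 → 4.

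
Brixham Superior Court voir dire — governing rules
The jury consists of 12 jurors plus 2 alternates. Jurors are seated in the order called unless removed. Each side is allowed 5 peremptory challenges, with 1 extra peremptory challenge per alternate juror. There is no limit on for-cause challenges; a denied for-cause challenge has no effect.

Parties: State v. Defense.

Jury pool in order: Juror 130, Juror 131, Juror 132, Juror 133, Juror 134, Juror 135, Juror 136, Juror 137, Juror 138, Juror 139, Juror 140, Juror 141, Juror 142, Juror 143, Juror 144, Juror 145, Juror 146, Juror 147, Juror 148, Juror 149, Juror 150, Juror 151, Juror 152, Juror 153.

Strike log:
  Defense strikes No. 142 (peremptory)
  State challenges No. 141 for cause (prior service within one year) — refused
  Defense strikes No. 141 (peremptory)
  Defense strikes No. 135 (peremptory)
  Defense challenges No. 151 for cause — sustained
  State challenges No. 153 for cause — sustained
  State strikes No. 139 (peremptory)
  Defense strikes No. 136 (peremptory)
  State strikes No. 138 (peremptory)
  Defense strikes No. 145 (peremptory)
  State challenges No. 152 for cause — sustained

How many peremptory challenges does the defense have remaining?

2

Defense allotment: 5 base + 1 × 2 alternates = 7.
Defense peremptories used: #142, #141, #135, #136, #145 — 5 (the for-cause on #151 doesn't count).
Remaining: 7 − 5 = 2.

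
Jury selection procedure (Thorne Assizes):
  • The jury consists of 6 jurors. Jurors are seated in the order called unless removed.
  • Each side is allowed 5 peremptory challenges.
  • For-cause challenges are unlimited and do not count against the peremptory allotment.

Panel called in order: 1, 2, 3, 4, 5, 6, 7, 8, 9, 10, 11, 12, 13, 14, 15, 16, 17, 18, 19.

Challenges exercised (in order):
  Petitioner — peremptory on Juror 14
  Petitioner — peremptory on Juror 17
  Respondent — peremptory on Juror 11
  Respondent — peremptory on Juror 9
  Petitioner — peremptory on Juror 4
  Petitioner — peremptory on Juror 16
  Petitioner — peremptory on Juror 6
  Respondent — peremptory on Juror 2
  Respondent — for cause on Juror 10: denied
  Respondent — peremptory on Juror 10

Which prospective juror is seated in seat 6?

Removed: #2, #4, #6, #9, #10, #11, #14, #16, #17.
Filling seats in venire order through position 6: #1, #3, #5, #7, #8, #12.
So seat 6 is #12.

12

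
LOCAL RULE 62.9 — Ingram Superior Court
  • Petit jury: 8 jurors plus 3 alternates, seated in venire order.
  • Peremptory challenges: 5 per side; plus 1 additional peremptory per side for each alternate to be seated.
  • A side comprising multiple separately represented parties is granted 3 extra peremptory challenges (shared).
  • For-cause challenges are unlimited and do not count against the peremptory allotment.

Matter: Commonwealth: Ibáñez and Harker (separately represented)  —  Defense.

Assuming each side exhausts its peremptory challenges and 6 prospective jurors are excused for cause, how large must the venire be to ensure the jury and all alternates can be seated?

36

Seats to fill: 8 + 3 alternates = 11.
Peremptories — Commonwealth: 5 + 1×3 + 3 = 11; Defense: 5 + 1×3 = 8; total 19.
For-cause removals: 6.
Minimum venire: 11 + 19 + 6 = 36.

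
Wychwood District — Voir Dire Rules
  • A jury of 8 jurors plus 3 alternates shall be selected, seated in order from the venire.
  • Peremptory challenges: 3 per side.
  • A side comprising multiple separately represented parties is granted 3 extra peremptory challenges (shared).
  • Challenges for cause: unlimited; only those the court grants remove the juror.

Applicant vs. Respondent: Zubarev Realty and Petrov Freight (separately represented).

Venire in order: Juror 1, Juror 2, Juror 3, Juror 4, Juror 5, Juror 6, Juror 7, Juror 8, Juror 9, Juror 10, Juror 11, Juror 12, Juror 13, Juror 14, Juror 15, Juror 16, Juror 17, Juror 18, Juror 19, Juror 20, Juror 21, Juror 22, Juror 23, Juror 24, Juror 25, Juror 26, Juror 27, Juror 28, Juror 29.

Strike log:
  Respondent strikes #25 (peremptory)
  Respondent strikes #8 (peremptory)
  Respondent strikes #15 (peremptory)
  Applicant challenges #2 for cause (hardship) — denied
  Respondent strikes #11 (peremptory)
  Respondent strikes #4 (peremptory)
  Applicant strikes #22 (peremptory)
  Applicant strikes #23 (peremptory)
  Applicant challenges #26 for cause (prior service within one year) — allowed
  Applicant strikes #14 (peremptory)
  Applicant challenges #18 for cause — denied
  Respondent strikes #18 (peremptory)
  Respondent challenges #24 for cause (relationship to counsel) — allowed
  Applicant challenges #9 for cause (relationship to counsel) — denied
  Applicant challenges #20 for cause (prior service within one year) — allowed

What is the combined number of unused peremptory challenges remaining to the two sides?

0

Applicant allotment: 3. Respondent allotment: 3 base + 3 multi-party = 6.
Applicant peremptories used: #22, #23, #14 — 3 (for-cause on #2, #26, #18, #9, #20 don't count).
Respondent peremptories used: #25, #8, #15, #11, #4, #18 — 6 (the for-cause on #24 doesn't count).
Remaining: (3 − 3) + (6 − 6) = 0.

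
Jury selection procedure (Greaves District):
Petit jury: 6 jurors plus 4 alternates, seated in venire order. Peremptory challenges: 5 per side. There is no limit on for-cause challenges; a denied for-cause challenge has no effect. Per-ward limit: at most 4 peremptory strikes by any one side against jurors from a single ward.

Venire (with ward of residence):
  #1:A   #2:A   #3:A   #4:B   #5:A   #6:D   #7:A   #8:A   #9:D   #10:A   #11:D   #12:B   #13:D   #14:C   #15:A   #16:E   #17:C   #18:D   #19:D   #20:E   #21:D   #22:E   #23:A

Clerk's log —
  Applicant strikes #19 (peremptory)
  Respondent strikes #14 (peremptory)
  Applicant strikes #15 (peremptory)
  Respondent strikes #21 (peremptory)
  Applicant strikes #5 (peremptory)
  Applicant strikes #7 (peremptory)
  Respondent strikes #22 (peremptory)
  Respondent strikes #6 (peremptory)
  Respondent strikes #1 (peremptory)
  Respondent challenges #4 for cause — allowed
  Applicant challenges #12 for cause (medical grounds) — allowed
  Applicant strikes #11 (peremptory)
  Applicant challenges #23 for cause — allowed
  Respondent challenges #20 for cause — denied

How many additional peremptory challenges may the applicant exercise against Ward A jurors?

Applicant peremptories so far: #19, #15, #5, #7, #11 — 5 of 5 used, 0 left overall.
Against Ward A: #15, #5, #7 — 3 used; per-ward cap 4 leaves 1.
Binding limit: min(0, 1) = 0.

0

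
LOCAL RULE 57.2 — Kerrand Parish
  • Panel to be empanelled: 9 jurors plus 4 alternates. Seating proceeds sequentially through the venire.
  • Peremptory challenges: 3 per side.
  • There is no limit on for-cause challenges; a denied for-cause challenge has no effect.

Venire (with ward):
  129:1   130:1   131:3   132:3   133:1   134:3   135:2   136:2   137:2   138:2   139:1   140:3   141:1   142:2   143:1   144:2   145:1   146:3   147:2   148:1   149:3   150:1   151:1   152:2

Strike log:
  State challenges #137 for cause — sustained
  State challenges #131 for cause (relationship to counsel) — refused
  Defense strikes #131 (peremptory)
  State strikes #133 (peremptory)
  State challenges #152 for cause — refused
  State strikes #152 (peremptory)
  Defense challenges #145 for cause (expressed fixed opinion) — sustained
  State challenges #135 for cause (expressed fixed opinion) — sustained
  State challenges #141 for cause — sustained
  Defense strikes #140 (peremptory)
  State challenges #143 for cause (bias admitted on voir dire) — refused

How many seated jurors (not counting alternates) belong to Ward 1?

Removed: #131, #133, #135, #137, #140, #141, #145, #152.
Seated jurors 1–9: #129, #130, #132, #134, #136, #138, #139, #142, #143 (alternates #144, #146, #147, #148 not counted).
Of those, in Ward 1: #129, #130, #139, #143 → 4.

4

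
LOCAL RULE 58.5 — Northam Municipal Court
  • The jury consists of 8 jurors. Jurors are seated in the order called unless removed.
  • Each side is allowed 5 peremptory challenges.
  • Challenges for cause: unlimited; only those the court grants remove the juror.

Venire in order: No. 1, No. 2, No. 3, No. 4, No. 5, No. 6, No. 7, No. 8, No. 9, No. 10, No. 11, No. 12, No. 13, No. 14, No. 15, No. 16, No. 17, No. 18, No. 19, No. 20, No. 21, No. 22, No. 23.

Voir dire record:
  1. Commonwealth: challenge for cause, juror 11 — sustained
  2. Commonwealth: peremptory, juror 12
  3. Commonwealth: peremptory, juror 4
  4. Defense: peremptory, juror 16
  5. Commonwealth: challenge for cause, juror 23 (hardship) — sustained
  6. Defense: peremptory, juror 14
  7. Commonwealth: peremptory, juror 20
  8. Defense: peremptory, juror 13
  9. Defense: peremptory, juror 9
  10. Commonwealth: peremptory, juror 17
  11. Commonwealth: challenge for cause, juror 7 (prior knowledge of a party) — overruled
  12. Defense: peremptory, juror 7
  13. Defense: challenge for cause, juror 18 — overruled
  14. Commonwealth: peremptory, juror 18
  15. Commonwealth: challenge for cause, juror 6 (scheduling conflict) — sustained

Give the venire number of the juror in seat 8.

Removed: #4, #6, #7, #9, #11, #12, #13, #14, #16, #17, #18, #20, #23.
Seating in order: seats 1–8 → #1, #2, #3, #5, #8, #10, #15, #19.
So seat 8 is #19.

19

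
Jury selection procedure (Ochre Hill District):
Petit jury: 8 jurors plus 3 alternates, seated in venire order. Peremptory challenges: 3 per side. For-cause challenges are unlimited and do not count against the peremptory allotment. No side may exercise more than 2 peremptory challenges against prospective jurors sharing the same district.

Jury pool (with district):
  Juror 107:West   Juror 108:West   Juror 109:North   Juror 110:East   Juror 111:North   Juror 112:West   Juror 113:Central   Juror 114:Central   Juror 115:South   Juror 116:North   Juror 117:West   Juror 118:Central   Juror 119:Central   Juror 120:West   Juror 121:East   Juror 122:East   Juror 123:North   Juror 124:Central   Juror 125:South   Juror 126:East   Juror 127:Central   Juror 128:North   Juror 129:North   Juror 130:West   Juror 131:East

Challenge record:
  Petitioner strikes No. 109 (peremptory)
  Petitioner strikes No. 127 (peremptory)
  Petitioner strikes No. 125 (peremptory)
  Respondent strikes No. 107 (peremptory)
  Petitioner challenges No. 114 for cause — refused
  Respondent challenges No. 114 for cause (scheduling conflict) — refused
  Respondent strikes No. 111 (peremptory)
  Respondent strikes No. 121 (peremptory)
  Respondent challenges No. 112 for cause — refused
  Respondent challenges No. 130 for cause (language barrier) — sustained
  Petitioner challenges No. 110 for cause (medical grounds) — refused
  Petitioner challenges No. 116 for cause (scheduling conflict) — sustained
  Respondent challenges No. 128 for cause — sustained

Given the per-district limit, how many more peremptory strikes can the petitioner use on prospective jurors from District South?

0

Petitioner peremptories so far: #109, #127, #125 — 3 of 3 used, 0 left overall.
Against District South: #125 — 1 used; per-district cap 2 leaves 1.
Binding limit: min(0, 1) = 0.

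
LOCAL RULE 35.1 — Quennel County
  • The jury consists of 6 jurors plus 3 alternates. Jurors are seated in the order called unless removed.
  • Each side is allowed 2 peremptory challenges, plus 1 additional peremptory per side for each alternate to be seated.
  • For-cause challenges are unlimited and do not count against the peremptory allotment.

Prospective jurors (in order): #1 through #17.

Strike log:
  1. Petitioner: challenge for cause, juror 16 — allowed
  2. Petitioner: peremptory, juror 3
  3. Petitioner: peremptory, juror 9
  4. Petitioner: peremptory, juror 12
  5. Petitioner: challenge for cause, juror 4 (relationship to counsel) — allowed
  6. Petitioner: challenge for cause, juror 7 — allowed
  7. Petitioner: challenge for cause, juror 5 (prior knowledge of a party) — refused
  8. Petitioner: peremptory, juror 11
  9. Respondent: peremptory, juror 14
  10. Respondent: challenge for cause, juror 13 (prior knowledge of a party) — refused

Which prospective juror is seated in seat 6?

10

Removed: #3, #4, #7, #9, #11, #12, #14, #16. (#5, #13 stay — for-cause denied.)
Seating in order: seats 1–6 → #1, #2, #5, #6, #8, #10; alternates → #13, #15, #17.
So seat 6 is #10.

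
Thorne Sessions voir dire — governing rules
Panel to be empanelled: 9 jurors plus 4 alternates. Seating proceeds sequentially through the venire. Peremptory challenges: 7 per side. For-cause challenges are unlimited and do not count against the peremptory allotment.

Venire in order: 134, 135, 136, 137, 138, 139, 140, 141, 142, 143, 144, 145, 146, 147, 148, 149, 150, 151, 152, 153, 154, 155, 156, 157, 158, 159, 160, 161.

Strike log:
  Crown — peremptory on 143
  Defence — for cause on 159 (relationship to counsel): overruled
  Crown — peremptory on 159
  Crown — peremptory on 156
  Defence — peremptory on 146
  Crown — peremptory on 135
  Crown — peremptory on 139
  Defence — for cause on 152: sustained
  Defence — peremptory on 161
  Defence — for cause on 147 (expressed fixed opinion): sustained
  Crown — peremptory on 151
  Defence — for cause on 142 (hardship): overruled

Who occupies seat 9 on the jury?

145

Removed: #135, #139, #143, #146, #147, #151, #152, #156, #159, #161. (#142 stays — for-cause denied.)
Filling seats in venire order through position 9: #134, #136, #137, #138, #140, #141, #142, #144, #145.
So seat 9 is #145.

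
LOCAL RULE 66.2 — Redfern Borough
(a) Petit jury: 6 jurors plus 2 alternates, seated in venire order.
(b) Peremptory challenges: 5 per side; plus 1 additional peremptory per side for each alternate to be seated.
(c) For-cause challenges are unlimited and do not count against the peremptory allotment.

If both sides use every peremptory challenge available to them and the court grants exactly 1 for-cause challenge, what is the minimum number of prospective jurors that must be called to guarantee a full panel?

Seats to fill: 6 + 2 alternates = 8.
Peremptories: 5 + 1×2 = 7 per side × 2 sides = 14.
For-cause removals: 1.
Minimum venire: 8 + 14 + 1 = 23.

23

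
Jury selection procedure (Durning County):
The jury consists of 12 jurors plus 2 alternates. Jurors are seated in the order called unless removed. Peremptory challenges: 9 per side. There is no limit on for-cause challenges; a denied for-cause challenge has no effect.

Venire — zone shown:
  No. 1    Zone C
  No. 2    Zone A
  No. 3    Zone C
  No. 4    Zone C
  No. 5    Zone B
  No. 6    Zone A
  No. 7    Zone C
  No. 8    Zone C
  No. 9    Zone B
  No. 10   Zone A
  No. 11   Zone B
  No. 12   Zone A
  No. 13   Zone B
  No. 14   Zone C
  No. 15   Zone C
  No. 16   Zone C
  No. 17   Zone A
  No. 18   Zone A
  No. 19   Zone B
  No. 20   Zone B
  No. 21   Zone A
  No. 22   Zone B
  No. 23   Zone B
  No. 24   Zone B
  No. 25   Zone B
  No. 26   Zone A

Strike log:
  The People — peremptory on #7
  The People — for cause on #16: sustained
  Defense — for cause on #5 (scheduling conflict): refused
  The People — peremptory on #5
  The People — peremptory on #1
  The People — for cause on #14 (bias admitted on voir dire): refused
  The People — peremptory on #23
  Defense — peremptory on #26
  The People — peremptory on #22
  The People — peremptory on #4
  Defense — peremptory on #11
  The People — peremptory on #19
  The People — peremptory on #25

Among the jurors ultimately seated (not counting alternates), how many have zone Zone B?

2

Removed: #1, #4, #5, #7, #11, #16, #19, #22, #23, #25, #26.
Seated jurors 1–12: #2, #3, #6, #8, #9, #10, #12, #13, #14, #15, #17, #18 (alternates #20, #21 not counted).
Of those, in Zone B: #9, #13 → 2.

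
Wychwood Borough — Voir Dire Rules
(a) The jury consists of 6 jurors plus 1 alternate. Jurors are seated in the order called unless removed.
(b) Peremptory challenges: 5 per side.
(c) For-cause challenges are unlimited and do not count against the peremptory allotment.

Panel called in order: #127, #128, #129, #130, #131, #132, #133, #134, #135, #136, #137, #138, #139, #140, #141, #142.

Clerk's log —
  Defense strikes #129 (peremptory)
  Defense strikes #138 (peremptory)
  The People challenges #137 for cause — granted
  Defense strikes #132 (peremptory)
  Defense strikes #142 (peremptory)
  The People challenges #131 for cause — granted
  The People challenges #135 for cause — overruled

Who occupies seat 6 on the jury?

135

Removed: #129, #131, #132, #137, #138, #142. (#135 stays — for-cause denied.)
Seating in order: seats 1–6 → #127, #128, #130, #133, #134, #135; alternates → #136.
So seat 6 is #135.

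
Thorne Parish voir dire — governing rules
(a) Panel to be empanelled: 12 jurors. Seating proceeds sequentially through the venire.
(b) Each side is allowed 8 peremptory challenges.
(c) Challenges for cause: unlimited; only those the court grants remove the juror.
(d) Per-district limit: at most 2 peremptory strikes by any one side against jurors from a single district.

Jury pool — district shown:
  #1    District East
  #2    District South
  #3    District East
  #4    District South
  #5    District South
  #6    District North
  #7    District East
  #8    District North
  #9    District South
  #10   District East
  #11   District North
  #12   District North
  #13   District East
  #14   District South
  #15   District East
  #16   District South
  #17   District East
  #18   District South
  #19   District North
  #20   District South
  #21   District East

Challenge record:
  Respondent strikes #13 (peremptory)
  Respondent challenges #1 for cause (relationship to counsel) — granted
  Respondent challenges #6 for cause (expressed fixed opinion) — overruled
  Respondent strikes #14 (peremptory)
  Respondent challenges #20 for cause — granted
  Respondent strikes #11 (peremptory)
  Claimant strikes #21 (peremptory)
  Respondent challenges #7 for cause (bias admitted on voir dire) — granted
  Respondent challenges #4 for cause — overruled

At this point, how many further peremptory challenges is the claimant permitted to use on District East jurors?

1

Claimant peremptories so far: #21 — 1 of 8 used, 7 left overall.
Against District East: #21 — 1 used; per-district cap 2 leaves 1.
Binding limit: min(7, 1) = 1.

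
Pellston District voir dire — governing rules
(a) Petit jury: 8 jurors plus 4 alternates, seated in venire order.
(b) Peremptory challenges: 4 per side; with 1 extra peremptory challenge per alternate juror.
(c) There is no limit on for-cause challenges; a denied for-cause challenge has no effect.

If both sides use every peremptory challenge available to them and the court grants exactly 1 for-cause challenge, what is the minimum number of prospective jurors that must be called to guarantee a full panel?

29

Seats to fill: 8 + 4 alternates = 12.
Peremptories: 4 + 1×4 = 8 per side × 2 sides = 16.
For-cause removals: 1.
Minimum venire: 12 + 16 + 1 = 29.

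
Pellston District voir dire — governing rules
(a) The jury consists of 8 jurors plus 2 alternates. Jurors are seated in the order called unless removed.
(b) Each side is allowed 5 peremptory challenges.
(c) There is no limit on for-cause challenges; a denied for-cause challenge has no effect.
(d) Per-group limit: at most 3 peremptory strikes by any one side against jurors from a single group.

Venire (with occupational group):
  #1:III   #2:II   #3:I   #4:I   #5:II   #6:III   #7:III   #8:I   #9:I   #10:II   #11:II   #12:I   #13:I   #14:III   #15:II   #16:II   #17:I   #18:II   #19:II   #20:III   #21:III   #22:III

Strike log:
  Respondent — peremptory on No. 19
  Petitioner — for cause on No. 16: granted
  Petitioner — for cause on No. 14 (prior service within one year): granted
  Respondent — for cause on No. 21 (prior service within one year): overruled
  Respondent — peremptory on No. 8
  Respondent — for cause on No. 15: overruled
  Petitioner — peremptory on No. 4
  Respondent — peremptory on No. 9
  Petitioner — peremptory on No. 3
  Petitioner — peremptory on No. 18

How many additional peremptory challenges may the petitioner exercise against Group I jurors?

1

Petitioner peremptories so far: #4, #3, #18 — 3 of 5 used, 2 left overall.
Against Group I: #4, #3 — 2 used; per-group cap 3 leaves 1.
Binding limit: min(2, 1) = 1.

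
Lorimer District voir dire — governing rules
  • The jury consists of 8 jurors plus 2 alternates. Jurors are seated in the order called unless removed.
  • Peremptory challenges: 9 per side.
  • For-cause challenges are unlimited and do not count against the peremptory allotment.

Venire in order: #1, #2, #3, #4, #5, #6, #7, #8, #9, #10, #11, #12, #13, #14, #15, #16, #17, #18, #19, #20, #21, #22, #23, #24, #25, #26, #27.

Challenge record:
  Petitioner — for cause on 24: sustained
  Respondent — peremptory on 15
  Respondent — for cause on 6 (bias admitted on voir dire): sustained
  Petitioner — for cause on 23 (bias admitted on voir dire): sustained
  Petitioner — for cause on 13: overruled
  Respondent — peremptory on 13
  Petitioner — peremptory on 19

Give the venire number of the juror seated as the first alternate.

Removed: #6, #13, #15, #19, #23, #24.
Seating in order: seats 1–8 → #1, #2, #3, #4, #5, #7, #8, #9; alternates → #10, #11.
So alternate 1 is #10.

10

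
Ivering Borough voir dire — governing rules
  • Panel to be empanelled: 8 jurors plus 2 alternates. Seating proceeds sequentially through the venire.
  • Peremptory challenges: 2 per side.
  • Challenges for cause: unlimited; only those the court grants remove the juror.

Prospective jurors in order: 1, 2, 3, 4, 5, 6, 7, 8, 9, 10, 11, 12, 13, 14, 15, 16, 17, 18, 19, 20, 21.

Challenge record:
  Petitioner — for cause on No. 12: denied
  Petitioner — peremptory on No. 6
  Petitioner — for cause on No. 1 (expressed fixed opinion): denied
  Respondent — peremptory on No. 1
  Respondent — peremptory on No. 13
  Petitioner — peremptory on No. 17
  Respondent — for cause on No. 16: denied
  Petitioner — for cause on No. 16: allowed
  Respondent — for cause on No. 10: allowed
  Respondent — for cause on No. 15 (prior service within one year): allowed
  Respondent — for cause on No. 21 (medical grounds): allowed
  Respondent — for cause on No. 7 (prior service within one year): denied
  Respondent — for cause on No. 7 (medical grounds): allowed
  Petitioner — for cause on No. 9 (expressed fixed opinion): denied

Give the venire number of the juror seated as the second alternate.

18

Removed: #1, #6, #7, #10, #13, #15, #16, #17, #21. (#9, #12 stay — for-cause denied.)
Seating in order: seats 1–8 → #2, #3, #4, #5, #8, #9, #11, #12; alternates → #14, #18.
So alternate 2 is #18.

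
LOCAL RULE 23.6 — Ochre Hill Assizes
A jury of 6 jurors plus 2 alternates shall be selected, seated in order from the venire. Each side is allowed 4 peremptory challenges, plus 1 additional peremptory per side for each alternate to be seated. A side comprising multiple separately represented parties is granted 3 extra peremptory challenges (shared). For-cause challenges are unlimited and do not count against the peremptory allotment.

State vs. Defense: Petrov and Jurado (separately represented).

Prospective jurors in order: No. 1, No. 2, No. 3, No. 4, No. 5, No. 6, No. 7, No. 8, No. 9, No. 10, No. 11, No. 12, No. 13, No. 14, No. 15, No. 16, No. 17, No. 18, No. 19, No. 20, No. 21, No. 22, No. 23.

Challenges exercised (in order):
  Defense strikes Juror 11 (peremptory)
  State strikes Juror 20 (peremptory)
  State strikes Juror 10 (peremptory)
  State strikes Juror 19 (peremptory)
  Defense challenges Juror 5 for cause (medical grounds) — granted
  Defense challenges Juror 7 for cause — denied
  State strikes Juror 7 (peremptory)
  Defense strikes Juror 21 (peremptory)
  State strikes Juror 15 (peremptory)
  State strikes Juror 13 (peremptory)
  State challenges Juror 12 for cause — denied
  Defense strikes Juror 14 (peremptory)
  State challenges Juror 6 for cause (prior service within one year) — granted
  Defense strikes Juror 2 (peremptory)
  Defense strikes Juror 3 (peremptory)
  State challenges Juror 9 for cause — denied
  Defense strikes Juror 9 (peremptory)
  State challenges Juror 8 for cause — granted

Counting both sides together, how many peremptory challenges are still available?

3

State allotment: 4 base + 1 × 2 alternates = 6. Defense allotment: 4 base + 1 × 2 alternates + 3 multi-party = 9.
State peremptories used: #20, #10, #19, #7, #15, #13 — 6 (for-cause on #12, #6, #9, #8 don't count).
Defense peremptories used: #11, #21, #14, #2, #3, #9 — 6 (for-cause on #5, #7 don't count).
Remaining: (6 − 6) + (9 − 6) = 3.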